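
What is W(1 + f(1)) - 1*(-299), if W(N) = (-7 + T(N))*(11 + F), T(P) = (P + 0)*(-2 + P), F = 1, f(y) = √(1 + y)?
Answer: 227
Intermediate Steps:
T(P) = P*(-2 + P)
W(N) = -84 + 12*N*(-2 + N) (W(N) = (-7 + N*(-2 + N))*(11 + 1) = (-7 + N*(-2 + N))*12 = -84 + 12*N*(-2 + N))
W(1 + f(1)) - 1*(-299) = (-84 + 12*(1 + √(1 + 1))*(-2 + (1 + √(1 + 1)))) - 1*(-299) = (-84 + 12*(1 + √2)*(-2 + (1 + √2))) + 299 = (-84 + 12*(1 + √2)*(-1 + √2)) + 299 = 215 + 12*(1 + √2)*(-1 + √2)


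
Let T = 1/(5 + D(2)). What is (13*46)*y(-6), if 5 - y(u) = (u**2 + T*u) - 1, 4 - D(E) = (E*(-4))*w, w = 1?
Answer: -301392/17 ≈ -17729.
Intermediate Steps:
D(E) = 4 + 4*E (D(E) = 4 - E*(-4) = 4 - (-4*E) = 4 - (-4)*E = 4 + 4*E)
T = 1/17 (T = 1/(5 + (4 + 4*2)) = 1/(5 + (4 + 8)) = 1/(5 + 12) = 1/17 ≈ 0.058824)
y(u) = 6 - u**2 - u/17 (y(u) = 5 - ((u**2 + u/17) - 1) = 5 - (-1 + u**2 + u/17) = 5 + (1 - u**2 - u/17) = 6 - u**2 - u/17)
(13*46)*y(-6) = (13*46)*(6 - 1*(-6)**2 - 1/17*(-6)) = 598*(6 - 1*36 + 6/17) = 598*(6 - 36 + 6/17) = 598*(-504/17) = -301392/17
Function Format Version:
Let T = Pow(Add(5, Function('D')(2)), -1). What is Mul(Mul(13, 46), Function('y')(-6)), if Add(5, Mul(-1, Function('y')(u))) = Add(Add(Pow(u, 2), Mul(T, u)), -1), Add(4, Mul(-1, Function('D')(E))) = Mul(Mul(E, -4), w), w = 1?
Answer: Rational(-301392, 17) ≈ -17729.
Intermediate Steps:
Function('D')(E) = Add(4, Mul(4, E)) (Function('D')(E) = Add(4, Mul(-1, Mul(Mul(E, -4), 1))) = Add(4, Mul(-1, Mul(Mul(-4, E), 1))) = Add(4, Mul(-1, Mul(-4, E))) = Add(4, Mul(4, E)))
T = Rational(1, 17) (T = Pow(Add(5, Add(4, Mul(4, 2))), -1) = Pow(Add(5, Add(4, 8)), -1) = Pow(Add(5, 12), -1) = Pow(17, -1) = Rational(1, 17) ≈ 0.058824)
Function('y')(u) = Add(6, Mul(-1, Pow(u, 2)), Mul(Rational(-1, 17), u)) (Function('y')(u) = Add(5, Mul(-1, Add(Add(Pow(u, 2), Mul(Rational(1, 17), u)), -1))) = Add(5, Mul(-1, Add(-1, Pow(u, 2), Mul(Rational(1, 17), u)))) = Add(5, Add(1, Mul(-1, Pow(u, 2)), Mul(Rational(-1, 17), u))) = Add(6, Mul(-1, Pow(u, 2)), Mul(Rational(-1, 17), u)))
Mul(Mul(13, 46), Function('y')(-6)) = Mul(Mul(13, 46), Add(6, Mul(-1, Pow(-6, 2)), Mul(Rational(-1, 17), -6))) = Mul(598, Add(6, Mul(-1, 36), Rational(6, 17))) = Mul(598, Add(6, -36, Rational(6, 17))) = Mul(598, Rational(-504, 17)) = Rational(-301392, 17)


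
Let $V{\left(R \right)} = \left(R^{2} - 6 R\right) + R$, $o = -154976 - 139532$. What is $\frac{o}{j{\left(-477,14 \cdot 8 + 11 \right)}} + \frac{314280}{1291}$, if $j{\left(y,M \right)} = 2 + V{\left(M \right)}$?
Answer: $\frac{1045469663}{4685039} \approx 223.15$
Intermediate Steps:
$o = -294508$
$V{\left(R \right)} = R^{2} - 5 R$
$j{\left(y,M \right)} = 2 + M \left(-5 + M\right)$
$\frac{o}{j{\left(-477,14 \cdot 8 + 11 \right)}} + \frac{314280}{1291} = - \frac{294508}{2 + \left(14 \cdot 8 + 11\right) \left(-5 + \left(14 \cdot 8 + 11\right)\right)} + \frac{314280}{1291} = - \frac{294508}{2 + \left(112 + 11\right) \left(-5 + \left(112 + 11\right)\right)} + 314280 \cdot \frac{1}{1291} = - \frac{294508}{2 + 123 \left(-5 + 123\right)} + \frac{314280}{1291} = - \frac{294508}{2 + 123 \cdot 118} + \frac{314280}{1291} = - \frac{294508}{2 + 14514} + \frac{314280}{1291} = - \frac{294508}{14516} + \frac{314280}{1291} = \left(-294508\right) \frac{1}{14516} + \frac{314280}{1291} = - \frac{73627}{3629} + \frac{314280}{1291} = \frac{1045469663}{4685039}$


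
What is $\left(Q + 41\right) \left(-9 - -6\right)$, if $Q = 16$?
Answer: $-171$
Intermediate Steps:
$\left(Q + 41\right) \left(-9 - -6\right) = \left(16 + 41\right) \left(-9 - -6\right) = 57 \left(-9 + 6\right) = 57 \left(-3\right) = -171$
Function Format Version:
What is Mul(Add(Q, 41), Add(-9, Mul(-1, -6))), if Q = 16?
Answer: -171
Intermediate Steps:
Mul(Add(Q, 41), Add(-9, Mul(-1, -6))) = Mul(Add(16, 41), Add(-9, Mul(-1, -6))) = Mul(57, Add(-9, 6)) = Mul(57, -3) = -171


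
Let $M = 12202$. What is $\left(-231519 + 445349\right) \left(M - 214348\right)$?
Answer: $-43224879180$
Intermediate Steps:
$\left(-231519 + 445349\right) \left(M - 214348\right) = \left(-231519 + 445349\right) \left(12202 - 214348\right) = 213830 \left(-202146\right) = -43224879180$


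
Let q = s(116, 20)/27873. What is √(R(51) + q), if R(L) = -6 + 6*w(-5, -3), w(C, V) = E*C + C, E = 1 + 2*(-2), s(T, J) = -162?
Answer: 6*√14385565/3097 ≈ 7.3481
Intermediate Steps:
E = -3 (E = 1 - 4 = -3)
w(C, V) = -2*C (w(C, V) = -3*C + C = -2*C)
R(L) = 54 (R(L) = -6 + 6*(-2*(-5)) = -6 + 6*10 = -6 + 60 = 54)
q = -18/3097 (q = -162/27873 = -162*1/27873 = -18/3097 ≈ -0.0058121)
√(R(51) + q) = √(54 - 18/3097) = √(167220/3097) = 6*√14385565/3097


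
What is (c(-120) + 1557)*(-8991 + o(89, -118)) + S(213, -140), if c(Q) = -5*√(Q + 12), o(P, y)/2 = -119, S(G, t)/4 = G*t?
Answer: -14488833 + 276870*I*√3 ≈ -1.4489e+7 + 4.7955e+5*I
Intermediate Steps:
S(G, t) = 4*G*t (S(G, t) = 4*(G*t) = 4*G*t)
o(P, y) = -238 (o(P, y) = 2*(-119) = -238)
c(Q) = -5*√(12 + Q)
(c(-120) + 1557)*(-8991 + o(89, -118)) + S(213, -140) = (-5*√(12 - 120) + 1557)*(-8991 - 238) + 4*213*(-140) = (-30*I*√3 + 1557)*(-9229) - 119280 = (1557 - 30*I*√3)*(-9229) - 119280 = (-14369553 + 276870*I*√3) - 119280 = -14488833 + 276870*I*√3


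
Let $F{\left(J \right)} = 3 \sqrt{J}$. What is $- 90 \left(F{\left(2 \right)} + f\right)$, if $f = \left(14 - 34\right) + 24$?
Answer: $-360 - 270 \sqrt{2} \approx -741.84$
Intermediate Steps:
$f = 4$ ($f = -20 + 24 = 4$)
$- 90 \left(F{\left(2 \right)} + f\right) = - 90 \left(3 \sqrt{2} + 4\right) = - 90 \left(4 + 3 \sqrt{2}\right) = -360 - 270 \sqrt{2}$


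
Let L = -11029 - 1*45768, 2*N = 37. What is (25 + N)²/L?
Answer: -7569/227188 ≈ -0.033316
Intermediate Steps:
N = 37/2 (N = (½)*37 = 37/2 ≈ 18.500)
L = -56797 (L = -11029 - 45768 = -56797)
(25 + N)²/L = (25 + 37/2)²/(-56797) = (87/2)²*(-1/56797) = (7569/4)*(-1/56797) = -7569/227188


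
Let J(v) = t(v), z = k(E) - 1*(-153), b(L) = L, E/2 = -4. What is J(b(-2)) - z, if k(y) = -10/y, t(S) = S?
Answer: -625/4 ≈ -156.25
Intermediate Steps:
E = -8 (E = 2*(-4) = -8)
z = 617/4 (z = -10/(-8) - 1*(-153) = -10*(-⅛) + 153 = 5/4 + 153 = 617/4 ≈ 154.25)
J(v) = v
J(b(-2)) - z = -2 - 1*617/4 = -2 - 617/4 = -625/4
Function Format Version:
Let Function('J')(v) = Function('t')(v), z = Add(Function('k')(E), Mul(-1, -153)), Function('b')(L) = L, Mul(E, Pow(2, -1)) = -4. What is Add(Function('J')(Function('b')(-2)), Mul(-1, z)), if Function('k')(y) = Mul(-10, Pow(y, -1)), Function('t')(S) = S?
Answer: Rational(-625, 4) ≈ -156.25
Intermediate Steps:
E = -8 (E = Mul(2, -4) = -8)
z = Rational(617, 4) (z = Add(Mul(-10, Pow(-8, -1)), Mul(-1, -153)) = Add(Mul(-10, Rational(-1, 8)), 153) = Add(Rational(5, 4), 153) = Rational(617, 4) ≈ 154.25)
Function('J')(v) = v
Add(Function('J')(Function('b')(-2)), Mul(-1, z)) = Add(-2, Mul(-1, Rational(617, 4))) = Add(-2, Rational(-617, 4)) = Rational(-625, 4)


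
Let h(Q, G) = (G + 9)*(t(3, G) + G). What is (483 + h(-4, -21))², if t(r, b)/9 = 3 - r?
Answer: 540225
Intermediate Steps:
t(r, b) = 27 - 9*r (t(r, b) = 9*(3 - r) = 27 - 9*r)
h(Q, G) = G*(9 + G) (h(Q, G) = (G + 9)*((27 - 9*3) + G) = (9 + G)*((27 - 27) + G) = (9 + G)*(0 + G) = (9 + G)*G = G*(9 + G))
(483 + h(-4, -21))² = (483 - 21*(9 - 21))² = (483 - 21*(-12))² = (483 + 252)² = 735² = 540225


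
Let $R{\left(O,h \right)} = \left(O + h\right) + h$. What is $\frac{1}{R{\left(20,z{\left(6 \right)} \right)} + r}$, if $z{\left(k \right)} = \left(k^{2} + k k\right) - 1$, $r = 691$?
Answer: $\frac{1}{853} \approx 0.0011723$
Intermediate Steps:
$z{\left(k \right)} = -1 + 2 k^{2}$ ($z{\left(k \right)} = \left(k^{2} + k^{2}\right) - 1 = 2 k^{2} - 1 = -1 + 2 k^{2}$)
$R{\left(O,h \right)} = O + 2 h$
$\frac{1}{R{\left(20,z{\left(6 \right)} \right)} + r} = \frac{1}{\left(20 + 2 \left(-1 + 2 \cdot 6^{2}\right)\right) + 691} = \frac{1}{\left(20 + 2 \left(-1 + 2 \cdot 36\right)\right) + 691} = \frac{1}{\left(20 + 2 \left(-1 + 72\right)\right) + 691} = \frac{1}{\left(20 + 2 \cdot 71\right) + 691} = \frac{1}{\left(20 + 142\right) + 691} = \frac{1}{162 + 691} = \frac{1}{853}$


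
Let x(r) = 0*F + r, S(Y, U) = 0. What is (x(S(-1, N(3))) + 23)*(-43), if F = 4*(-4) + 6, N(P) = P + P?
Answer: -989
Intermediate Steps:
N(P) = 2*P
F = -10 (F = -16 + 6 = -10)
x(r) = r (x(r) = 0*(-10) + r = 0 + r = r)
(x(S(-1, N(3))) + 23)*(-43) = (0 + 23)*(-43) = 23*(-43) = -989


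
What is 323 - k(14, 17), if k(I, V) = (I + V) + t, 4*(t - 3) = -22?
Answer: 589/2 ≈ 294.50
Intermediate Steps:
t = -5/2 (t = 3 + (1/4)*(-22) = 3 - 11/2 = -5/2 ≈ -2.5000)
k(I, V) = -5/2 + I + V (k(I, V) = (I + V) - 5/2 = -5/2 + I + V)
323 - k(14, 17) = 323 - (-5/2 + 14 + 17) = 323 - 1*57/2 = 323 - 57/2 = 589/2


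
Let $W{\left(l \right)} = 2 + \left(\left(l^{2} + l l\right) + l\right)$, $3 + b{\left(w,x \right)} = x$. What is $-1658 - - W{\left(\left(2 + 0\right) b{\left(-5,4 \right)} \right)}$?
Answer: $-1646$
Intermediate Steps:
$b{\left(w,x \right)} = -3 + x$
$W{\left(l \right)} = 2 + l + 2 l^{2}$ ($W{\left(l \right)} = 2 + \left(\left(l^{2} + l^{2}\right) + l\right) = 2 + \left(2 l^{2} + l\right) = 2 + \left(l + 2 l^{2}\right) = 2 + l + 2 l^{2}$)
$-1658 - - W{\left(\left(2 + 0\right) b{\left(-5,4 \right)} \right)} = -1658 - - (2 + \left(2 + 0\right) \left(-3 + 4\right) + 2 \left(\left(2 + 0\right) \left(-3 + 4\right)\right)^{2}) = -1658 - - (2 + 2 \cdot 1 + 2 \left(2 \cdot 1\right)^{2}) = -1658 - - (2 + 2 + 2 \cdot 2^{2}) = -1658 - - (2 + 2 + 2 \cdot 4) = -1658 - - (2 + 2 + 8) = -1658 - \left(-1\right) 12 = -1658 - -12 = -1658 + 12 = -1646$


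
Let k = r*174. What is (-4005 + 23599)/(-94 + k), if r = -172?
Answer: -9797/15011 ≈ -0.65265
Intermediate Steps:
k = -29928 (k = -172*174 = -29928)
(-4005 + 23599)/(-94 + k) = (-4005 + 23599)/(-94 - 29928) = 19594/(-30022) = 19594*(-1/30022) = -9797/15011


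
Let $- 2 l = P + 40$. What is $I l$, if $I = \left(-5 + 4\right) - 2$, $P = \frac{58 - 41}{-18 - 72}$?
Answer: $\frac{3583}{60} \approx 59.717$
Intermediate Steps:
$P = - \frac{17}{90}$ ($P = \frac{17}{-90} = 17 \left(- \frac{1}{90}\right) = - \frac{17}{90} \approx -0.18889$)
$l = - \frac{3583}{180}$ ($l = - \frac{- \frac{17}{90} + 40}{2} = \left(- \frac{1}{2}\right) \frac{3583}{90} = - \frac{3583}{180} \approx -19.906$)
$I = -3$ ($I = -1 - 2 = -3$)
$I l = \left(-3\right) \left(- \frac{3583}{180}\right) = \frac{3583}{60}$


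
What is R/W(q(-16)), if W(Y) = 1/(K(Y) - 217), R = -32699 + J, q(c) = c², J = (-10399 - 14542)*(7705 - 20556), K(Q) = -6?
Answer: -71467952516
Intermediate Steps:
J = 320516791 (J = -24941*(-12851) = 320516791)
R = 320484092 (R = -32699 + 320516791 = 320484092)
W(Y) = -1/223 (W(Y) = 1/(-6 - 217) = 1/(-223) = -1/223)
R/W(q(-16)) = 320484092/(-1/223) = 320484092*(-223) = -71467952516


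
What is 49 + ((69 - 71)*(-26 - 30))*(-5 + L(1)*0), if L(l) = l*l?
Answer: -511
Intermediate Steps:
L(l) = l²
49 + ((69 - 71)*(-26 - 30))*(-5 + L(1)*0) = 49 + ((69 - 71)*(-26 - 30))*(-5 + 1²*0) = 49 + (-2*(-56))*(-5 + 1*0) = 49 + 112*(-5 + 0) = 49 + 112*(-5) = 49 - 560 = -511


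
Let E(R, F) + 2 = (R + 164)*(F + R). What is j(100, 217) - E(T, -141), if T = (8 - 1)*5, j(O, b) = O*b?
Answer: 42796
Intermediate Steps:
T = 35 (T = 7*5 = 35)
E(R, F) = -2 + (164 + R)*(F + R) (E(R, F) = -2 + (R + 164)*(F + R) = -2 + (164 + R)*(F + R))
j(100, 217) - E(T, -141) = 100*217 - (-2 + 35**2 + 164*(-141) + 164*35 - 141*35) = 21700 - (-2 + 1225 - 23124 + 5740 - 4935) = 21700 - 1*(-21096) = 21700 + 21096 = 42796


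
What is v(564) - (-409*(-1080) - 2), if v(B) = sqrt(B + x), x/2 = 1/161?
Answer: -441718 + sqrt(14619766)/161 ≈ -4.4169e+5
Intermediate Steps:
x = 2/161 ≈ 0.012422
v(B) = sqrt(2/161 + B) (v(B) = sqrt(B + 2/161) = sqrt(2/161 + B))
v(564) - (-409*(-1080) - 2) = sqrt(322 + 25921*564)/161 - (-409*(-1080) - 2) = sqrt(322 + 14619444)/161 - (441720 - 2) = sqrt(14619766)/161 - 1*441718 = sqrt(14619766)/161 - 441718 = -441718 + sqrt(14619766)/161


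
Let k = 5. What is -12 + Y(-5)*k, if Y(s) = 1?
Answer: -7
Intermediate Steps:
-12 + Y(-5)*k = -12 + 1*5 = -12 + 5 = -7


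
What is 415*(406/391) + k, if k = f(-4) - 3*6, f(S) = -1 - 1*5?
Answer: 159106/391 ≈ 406.92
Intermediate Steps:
f(S) = -6 (f(S) = -1 - 5 = -6)
k = -24 (k = -6 - 3*6 = -6 - 18 = -24)
415*(406/391) + k = 415*(406/391) - 24 = 168490/391 - 24 = 159106/391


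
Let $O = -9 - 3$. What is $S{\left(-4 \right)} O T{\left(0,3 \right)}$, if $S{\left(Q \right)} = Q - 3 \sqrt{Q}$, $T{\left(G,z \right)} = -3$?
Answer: $-144 - 216 i \approx -144.0 - 216.0 i$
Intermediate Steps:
$O = -12$ ($O = -9 - 3 = -12$)
$S{\left(Q \right)} = Q - 3 \sqrt{Q}$
$S{\left(-4 \right)} O T{\left(0,3 \right)} = \left(-4 - 3 \sqrt{-4}\right) \left(-12\right) \left(-3\right) = \left(-4 - 3 \cdot 2 i\right) \left(-12\right) \left(-3\right) = \left(-4 - 6 i\right) \left(-12\right) \left(-3\right) = \left(48 + 72 i\right) \left(-3\right) = -144 - 216 i$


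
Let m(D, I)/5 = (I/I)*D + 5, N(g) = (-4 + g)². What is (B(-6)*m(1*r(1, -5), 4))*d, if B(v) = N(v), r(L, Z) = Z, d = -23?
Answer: 0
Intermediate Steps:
B(v) = (-4 + v)²
m(D, I) = 25 + 5*D (m(D, I) = 5*((I/I)*D + 5) = 5*(1*D + 5) = 5*(D + 5) = 5*(5 + D) = 25 + 5*D)
(B(-6)*m(1*r(1, -5), 4))*d = ((-4 - 6)²*(25 + 5*(1*(-5))))*(-23) = ((-10)²*(25 + 5*(-5)))*(-23) = (100*(25 - 25))*(-23) = (100*0)*(-23) = 0*(-23) = 0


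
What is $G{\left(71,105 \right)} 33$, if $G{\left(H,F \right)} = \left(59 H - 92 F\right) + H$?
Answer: $-178200$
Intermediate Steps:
$G{\left(H,F \right)} = - 92 F + 60 H$ ($G{\left(H,F \right)} = \left(- 92 F + 59 H\right) + H = - 92 F + 60 H$)
$G{\left(71,105 \right)} 33 = \left(\left(-92\right) 105 + 60 \cdot 71\right) 33 = \left(-9660 + 4260\right) 33 = \left(-5400\right) 33 = -178200$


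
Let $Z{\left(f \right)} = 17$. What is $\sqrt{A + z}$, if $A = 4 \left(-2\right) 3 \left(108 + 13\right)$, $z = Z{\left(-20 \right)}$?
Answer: $i \sqrt{2887} \approx 53.731 i$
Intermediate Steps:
$z = 17$
$A = -2904$ ($A = \left(-8\right) 3 \cdot 121 = \left(-24\right) 121 = -2904$)
$\sqrt{A + z} = \sqrt{-2904 + 17} = \sqrt{-2887} = i \sqrt{2887}$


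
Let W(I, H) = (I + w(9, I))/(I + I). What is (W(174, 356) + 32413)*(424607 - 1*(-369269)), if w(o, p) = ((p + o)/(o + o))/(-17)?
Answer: 228348415661915/8874 ≈ 2.5732e+10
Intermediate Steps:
w(o, p) = -(o + p)/(34*o) (w(o, p) = ((o + p)/((2*o)))*(-1/17) = ((o + p)*(1/(2*o)))*(-1/17) = ((o + p)/(2*o))*(-1/17) = -(o + p)/(34*o))
W(I, H) = (-1/34 + 305*I/306)/(2*I) (W(I, H) = (I + (1/34)*(-1*9 - I)/9)/(I + I) = (I + (1/34)*(⅑)*(-9 - I))/((2*I)) = (I + (-1/34 - I/306))*(1/(2*I)) = (-1/34 + 305*I/306)*(1/(2*I)) = (-1/34 + 305*I/306)/(2*I))
(W(174, 356) + 32413)*(424607 - 1*(-369269)) = ((1/612)*(-9 + 305*174)/174 + 32413)*(424607 - 1*(-369269)) = ((1/612)*(1/174)*(-9 + 53070) + 32413)*(424607 + 369269) = ((1/612)*(1/174)*53061 + 32413)*793876 = (17687/35496 + 32413)*793876 = (1150549535/35496)*793876 = 228348415661915/8874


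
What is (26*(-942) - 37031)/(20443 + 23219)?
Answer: -61523/43662 ≈ -1.4091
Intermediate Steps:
(26*(-942) - 37031)/(20443 + 23219) = (-24492 - 37031)/43662 = -61523*1/43662 = -61523/43662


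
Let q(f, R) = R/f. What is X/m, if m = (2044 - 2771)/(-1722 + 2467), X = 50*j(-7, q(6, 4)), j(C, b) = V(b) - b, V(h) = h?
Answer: 0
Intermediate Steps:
j(C, b) = 0 (j(C, b) = b - b = 0)
X = 0 (X = 50*0 = 0)
m = -727/745 ≈ -0.97584
X/m = 0/(-727/745) = 0*(-745/727) = 0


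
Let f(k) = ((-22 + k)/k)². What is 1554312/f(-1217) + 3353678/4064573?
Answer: 3118984873992394034/2079870456111 ≈ 1.4996e+6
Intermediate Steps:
f(k) = (-22 + k)²/k² (f(k) = ((-22 + k)/k)² = (-22 + k)²/k²)
1554312/f(-1217) + 3353678/4064573 = 1554312/(((-22 - 1217)²/(-1217)²)) + 3353678/4064573 = 1554312/(((1/1481089)*(-1239)²)) + 3353678*(1/4064573) = 1554312/(((1/1481089)*1535121)) + 3353678/4064573 = 1554312/(1535121/1481089) + 3353678/4064573 = 1554312*(1481089/1535121) + 3353678/4064573 = 767358135256/511707 + 3353678/4064573 = 3118984873992394034/2079870456111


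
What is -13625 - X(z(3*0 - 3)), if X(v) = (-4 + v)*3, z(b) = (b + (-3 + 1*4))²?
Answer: -13625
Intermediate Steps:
z(b) = (1 + b)² (z(b) = (b + (-3 + 4))² = (b + 1)² = (1 + b)²)
X(v) = -12 + 3*v
-13625 - X(z(3*0 - 3)) = -13625 - (-12 + 3*(1 + (3*0 - 3))²) = -13625 - (-12 + 3*(1 + (0 - 3))²) = -13625 - (-12 + 3*(1 - 3)²) = -13625 - (-12 + 3*(-2)²) = -13625 - (-12 + 3*4) = -13625 - (-12 + 12) = -13625 - 1*0 = -13625 + 0 = -13625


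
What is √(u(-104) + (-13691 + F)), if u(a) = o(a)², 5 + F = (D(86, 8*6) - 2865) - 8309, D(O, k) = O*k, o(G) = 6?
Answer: I*√20706 ≈ 143.9*I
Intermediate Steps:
F = -7051 (F = -5 + ((86*(8*6) - 2865) - 8309) = -5 + ((86*48 - 2865) - 8309) = -5 + ((4128 - 2865) - 8309) = -5 + (1263 - 8309) = -5 - 7046 = -7051)
u(a) = 36 (u(a) = 6² = 36)
√(u(-104) + (-13691 + F)) = √(36 + (-13691 - 7051)) = √(36 - 20742) = √(-20706) = I*√20706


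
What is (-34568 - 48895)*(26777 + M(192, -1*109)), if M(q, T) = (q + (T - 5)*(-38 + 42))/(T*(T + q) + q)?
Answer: -1799087447667/805 ≈ -2.2349e+9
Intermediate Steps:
M(q, T) = (-20 + q + 4*T)/(q + T*(T + q)) (M(q, T) = (q + (-5 + T)*4)/(q + T*(T + q)) = (q + (-20 + 4*T))/(q + T*(T + q)) = (-20 + q + 4*T)/(q + T*(T + q)))
(-34568 - 48895)*(26777 + M(192, -1*109)) = (-34568 - 48895)*(26777 + (-20 + 192 + 4*(-1*109))/(192 + (-1*109)² - 1*109*192)) = -83463*(26777 + (-20 + 192 + 4*(-109))/(192 + (-109)² - 109*192)) = -83463*(26777 + (-20 + 192 - 436)/(192 + 11881 - 20928)) = -83463*(26777 - 264/(-8855)) = -83463*(26777 - 1/8855*(-264)) = -83463*(26777 + 24/805) = -83463*21555509/805 = -1799087447667/805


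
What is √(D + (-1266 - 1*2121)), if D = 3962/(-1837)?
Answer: I*√11436943397/1837 ≈ 58.216*I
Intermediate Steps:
D = -3962/1837 (D = 3962*(-1/1837) = -3962/1837 ≈ -2.1568)
√(D + (-1266 - 1*2121)) = √(-3962/1837 + (-1266 - 1*2121)) = √(-3962/1837 + (-1266 - 2121)) = √(-3962/1837 - 3387) = √(-6225881/1837) = I*√11436943397/1837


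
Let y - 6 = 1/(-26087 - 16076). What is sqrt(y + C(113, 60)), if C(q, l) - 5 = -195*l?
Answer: 2*I*sqrt(5194938098801)/42163 ≈ 108.12*I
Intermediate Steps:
C(q, l) = 5 - 195*l
y = 252977/42163 (y = 6 + 1/(-26087 - 16076) = 6 + 1/(-42163) = 6 - 1/42163 = 252977/42163 ≈ 6.0000)
sqrt(y + C(113, 60)) = sqrt(252977/42163 + (5 - 195*60)) = sqrt(252977/42163 + (5 - 11700)) = sqrt(252977/42163 - 11695) = sqrt(-492843308/42163) = 2*I*sqrt(5194938098801)/42163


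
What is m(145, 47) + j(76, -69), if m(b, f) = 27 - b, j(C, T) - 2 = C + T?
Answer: -109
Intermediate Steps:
j(C, T) = 2 + C + T (j(C, T) = 2 + (C + T) = 2 + C + T)
m(145, 47) + j(76, -69) = (27 - 1*145) + (2 + 76 - 69) = (27 - 145) + 9 = -118 + 9 = -109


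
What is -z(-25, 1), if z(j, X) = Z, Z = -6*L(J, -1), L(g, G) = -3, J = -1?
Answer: -18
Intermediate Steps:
Z = 18 (Z = -6*(-3) = 18)
z(j, X) = 18
-z(-25, 1) = -1*18 = -18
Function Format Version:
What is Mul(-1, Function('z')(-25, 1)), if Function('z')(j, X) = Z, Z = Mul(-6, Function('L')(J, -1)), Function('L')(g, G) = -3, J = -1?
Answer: -18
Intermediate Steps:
Z = 18 (Z = Mul(-6, -3) = 18)
Function('z')(j, X) = 18
Mul(-1, Function('z')(-25, 1)) = Mul(-1, 18) = -18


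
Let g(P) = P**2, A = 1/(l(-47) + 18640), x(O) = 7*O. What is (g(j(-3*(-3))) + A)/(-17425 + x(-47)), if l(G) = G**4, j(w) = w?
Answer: -198382001/43482395517 ≈ -0.0045623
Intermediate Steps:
A = 1/4898321 (A = 1/((-47)**4 + 18640) = 1/(4879681 + 18640) = 1/4898321 ≈ 2.0415e-7)
(g(j(-3*(-3))) + A)/(-17425 + x(-47)) = ((-3*(-3))**2 + 1/4898321)/(-17425 + 7*(-47)) = (9**2 + 1/4898321)/(-17425 - 329) = (81 + 1/4898321)/(-17754) = (396764002/4898321)*(-1/17754) = -198382001/43482395517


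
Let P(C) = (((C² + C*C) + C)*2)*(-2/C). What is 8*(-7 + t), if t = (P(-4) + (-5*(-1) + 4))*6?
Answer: 1720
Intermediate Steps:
P(C) = -2*(2*C + 4*C²)/C (P(C) = (((C² + C²) + C)*2)*(-2/C) = ((2*C² + C)*2)*(-2/C) = ((C + 2*C²)*2)*(-2/C) = (2*C + 4*C²)*(-2/C) = -2*(2*C + 4*C²)/C)
t = 222 (t = ((-4 - 8*(-4)) + (-5*(-1) + 4))*6 = ((-4 + 32) + (5 + 4))*6 = (28 + 9)*6 = 37*6 = 222)
8*(-7 + t) = 8*(-7 + 222) = 8*215 = 1720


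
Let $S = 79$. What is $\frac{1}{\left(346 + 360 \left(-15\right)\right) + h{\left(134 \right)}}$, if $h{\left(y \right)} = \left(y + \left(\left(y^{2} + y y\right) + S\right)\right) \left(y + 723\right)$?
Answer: $\frac{1}{30954071} \approx 3.2306 \cdot 10^{-8}$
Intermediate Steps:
$h{\left(y \right)} = \left(723 + y\right) \left(79 + y + 2 y^{2}\right)$ ($h{\left(y \right)} = \left(y + \left(\left(y^{2} + y y\right) + 79\right)\right) \left(y + 723\right) = \left(y + \left(\left(y^{2} + y^{2}\right) + 79\right)\right) \left(723 + y\right) = \left(y + \left(2 y^{2} + 79\right)\right) \left(723 + y\right) = \left(y + \left(79 + 2 y^{2}\right)\right) \left(723 + y\right) = \left(79 + y + 2 y^{2}\right) \left(723 + y\right) = \left(723 + y\right) \left(79 + y + 2 y^{2}\right)$)
$\frac{1}{\left(346 + 360 \left(-15\right)\right) + h{\left(134 \right)}} = \frac{1}{\left(346 + 360 \left(-15\right)\right) + \left(57117 + 2 \cdot 134^{3} + 802 \cdot 134 + 1447 \cdot 134^{2}\right)} = \frac{1}{\left(346 - 5400\right) + \left(57117 + 2 \cdot 2406104 + 107468 + 1447 \cdot 17956\right)} = \frac{1}{-5054 + \left(57117 + 4812208 + 107468 + 25982332\right)} = \frac{1}{-5054 + 30959125} = \frac{1}{30954071}$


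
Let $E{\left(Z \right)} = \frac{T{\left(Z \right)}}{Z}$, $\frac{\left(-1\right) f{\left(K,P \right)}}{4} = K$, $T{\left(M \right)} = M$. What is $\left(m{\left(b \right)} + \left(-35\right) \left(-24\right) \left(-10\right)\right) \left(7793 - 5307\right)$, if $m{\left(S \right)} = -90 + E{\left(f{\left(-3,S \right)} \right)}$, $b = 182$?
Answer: $-21103654$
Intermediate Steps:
$f{\left(K,P \right)} = - 4 K$
$E{\left(Z \right)} = 1$ ($E{\left(Z \right)} = \frac{Z}{Z} = 1$)
$m{\left(S \right)} = -89$ ($m{\left(S \right)} = -90 + 1 = -89$)
$\left(m{\left(b \right)} + \left(-35\right) \left(-24\right) \left(-10\right)\right) \left(7793 - 5307\right) = \left(-89 + \left(-35\right) \left(-24\right) \left(-10\right)\right) \left(7793 - 5307\right) = \left(-89 + 840 \left(-10\right)\right) 2486 = \left(-89 - 8400\right) 2486 = \left(-8489\right) 2486 = -21103654$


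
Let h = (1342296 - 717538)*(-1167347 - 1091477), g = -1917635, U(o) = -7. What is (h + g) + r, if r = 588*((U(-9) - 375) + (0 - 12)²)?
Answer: -1411220422171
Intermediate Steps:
h = -1411218364592 (h = 624758*(-2258824) = -1411218364592)
r = -139944 (r = 588*((-7 - 375) + (0 - 12)²) = 588*(-382 + (-12)²) = 588*(-382 + 144) = 588*(-238) = -139944)
(h + g) + r = (-1411218364592 - 1917635) - 139944 = -1411220282227 - 139944 = -1411220422171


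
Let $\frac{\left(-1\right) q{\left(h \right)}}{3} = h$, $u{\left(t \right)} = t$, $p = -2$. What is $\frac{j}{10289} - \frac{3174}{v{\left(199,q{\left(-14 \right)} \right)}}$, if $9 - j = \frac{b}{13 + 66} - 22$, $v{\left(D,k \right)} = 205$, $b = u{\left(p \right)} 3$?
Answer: $- \frac{2579422319}{166630355} \approx -15.48$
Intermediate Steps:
$q{\left(h \right)} = - 3 h$
$b = -6$ ($b = \left(-2\right) 3 = -6$)
$j = \frac{2455}{79}$ ($j = 9 - \left(- \frac{6}{13 + 66} - 22\right) = 9 - \left(- \frac{6}{79} - 22\right) = 9 - - \frac{1744}{79} = 9 + \frac{1744}{79} = \frac{2455}{79} \approx 31.076$)
$\frac{j}{10289} - \frac{3174}{v{\left(199,q{\left(-14 \right)} \right)}} = \frac{2455}{79 \cdot 10289} - \frac{3174}{205} = \frac{2455}{79} \cdot \frac{1}{10289} - \frac{3174}{205} = \frac{2455}{812831} - \frac{3174}{205} = - \frac{2579422319}{166630355}$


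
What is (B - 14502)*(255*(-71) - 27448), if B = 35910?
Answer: -975198624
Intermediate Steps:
(B - 14502)*(255*(-71) - 27448) = (35910 - 14502)*(255*(-71) - 27448) = 21408*(-18105 - 27448) = 21408*(-45553) = -975198624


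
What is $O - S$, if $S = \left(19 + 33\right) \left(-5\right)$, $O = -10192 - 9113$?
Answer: $-19045$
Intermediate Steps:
$O = -19305$ ($O = -10192 - 9113 = -19305$)
$S = -260$ ($S = 52 \left(-5\right) = -260$)
$O - S = -19305 - -260 = -19305 + 260 = -19045$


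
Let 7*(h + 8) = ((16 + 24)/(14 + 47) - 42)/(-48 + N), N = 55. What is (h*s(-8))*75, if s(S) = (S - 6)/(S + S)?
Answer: -991275/1708 ≈ -580.37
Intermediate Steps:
s(S) = (-6 + S)/(2*S) (s(S) = (-6 + S)/((2*S)) = (-6 + S)*(1/(2*S)) = (-6 + S)/(2*S))
h = -26434/2989 (h = -8 + (((16 + 24)/(14 + 47) - 42)/(-48 + 55))/7 = -8 + ((40/61 - 42)/7)/7 = -8 + ((40*(1/61) - 42)*(⅐))/7 = -8 + ((40/61 - 42)*(⅐))/7 = -8 + (-2522/61*⅐)/7 = -8 + (⅐)*(-2522/427) = -8 - 2522/2989 = -26434/2989 ≈ -8.8438)
(h*s(-8))*75 = -13217*(-6 - 8)/(2989*(-8))*75 = -13217*(-1)*(-14)/(2989*8)*75 = -26434/2989*7/8*75 = -13217/1708*75 = -991275/1708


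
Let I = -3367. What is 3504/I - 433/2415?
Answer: -1417153/1161615 ≈ -1.2200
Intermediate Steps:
3504/I - 433/2415 = 3504/(-3367) - 433/2415 = 3504*(-1/3367) - 433*1/2415 = -3504/3367 - 433/2415 = -1417153/1161615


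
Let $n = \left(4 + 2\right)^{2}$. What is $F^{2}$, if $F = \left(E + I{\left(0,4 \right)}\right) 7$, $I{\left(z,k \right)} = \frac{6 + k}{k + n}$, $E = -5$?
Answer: $\frac{17689}{16} \approx 1105.6$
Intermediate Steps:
$n = 36$ ($n = 6^{2} = 36$)
$I{\left(z,k \right)} = \frac{6 + k}{36 + k}$ ($I{\left(z,k \right)} = \frac{6 + k}{k + 36} = \frac{6 + k}{36 + k}$)
$F = - \frac{133}{4}$ ($F = \left(-5 + \frac{6 + 4}{36 + 4}\right) 7 = \left(-5 + \frac{1}{40} \cdot 10\right) 7 = \left(-5 + \frac{1}{4}\right) 7 = \left(- \frac{19}{4}\right) 7 = - \frac{133}{4} \approx -33.25$)
$F^{2} = \left(- \frac{133}{4}\right)^{2} = \frac{17689}{16}$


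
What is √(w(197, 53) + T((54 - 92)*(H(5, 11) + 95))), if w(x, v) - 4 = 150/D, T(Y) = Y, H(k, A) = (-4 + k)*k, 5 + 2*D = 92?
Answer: 4*I*√199346/29 ≈ 61.584*I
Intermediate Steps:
D = 87/2 (D = -5/2 + (½)*92 = -5/2 + 46 = 87/2 ≈ 43.500)
H(k, A) = k*(-4 + k)
w(x, v) = 216/29 (w(x, v) = 4 + 150/(87/2) = 4 + 150*(2/87) = 4 + 100/29 = 216/29)
√(w(197, 53) + T((54 - 92)*(H(5, 11) + 95))) = √(216/29 + (54 - 92)*(5*(-4 + 5) + 95)) = √(216/29 - 38*(5*1 + 95)) = √(216/29 - 38*(5 + 95)) = √(216/29 - 38*100) = √(216/29 - 3800) = √(-109984/29) = 4*I*√199346/29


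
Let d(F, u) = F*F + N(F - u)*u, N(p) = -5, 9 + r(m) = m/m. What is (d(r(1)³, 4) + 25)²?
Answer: 68722098201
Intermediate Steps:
r(m) = -8 (r(m) = -9 + m/m = -9 + 1 = -8)
d(F, u) = F² - 5*u (d(F, u) = F*F - 5*u = F² - 5*u)
(d(r(1)³, 4) + 25)² = ((((-8)³)² - 5*4) + 25)² = (((-512)² - 20) + 25)² = ((262144 - 20) + 25)² = (262124 + 25)² = 262149² = 68722098201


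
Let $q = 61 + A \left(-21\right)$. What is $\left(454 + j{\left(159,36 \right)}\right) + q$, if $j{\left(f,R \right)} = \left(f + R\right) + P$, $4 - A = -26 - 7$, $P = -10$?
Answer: $-77$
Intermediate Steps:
$A = 37$ ($A = 4 - \left(-26 - 7\right) = 4 - -33 = 4 + 33 = 37$)
$q = -716$ ($q = 61 + 37 \left(-21\right) = 61 - 777 = -716$)
$j{\left(f,R \right)} = -10 + R + f$ ($j{\left(f,R \right)} = \left(f + R\right) - 10 = \left(R + f\right) - 10 = -10 + R + f$)
$\left(454 + j{\left(159,36 \right)}\right) + q = \left(454 + \left(-10 + 36 + 159\right)\right) - 716 = \left(454 + 185\right) - 716 = 639 - 716 = -77$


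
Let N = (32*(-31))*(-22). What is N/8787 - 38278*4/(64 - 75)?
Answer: 1345635208/96657 ≈ 13922.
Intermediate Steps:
N = 21824 (N = -992*(-22) = 21824)
N/8787 - 38278*4/(64 - 75) = 21824/8787 - 38278*4/(64 - 75) = 21824*(1/8787) - 38278/((¼)*(-11)) = 21824/8787 - 38278/(-11/4) = 21824/8787 - 38278*(-4/11) = 21824/8787 + 153112/11 = 1345635208/96657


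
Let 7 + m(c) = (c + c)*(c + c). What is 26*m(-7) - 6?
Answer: 4908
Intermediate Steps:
m(c) = -7 + 4*c² (m(c) = -7 + (c + c)*(c + c) = -7 + (2*c)*(2*c) = -7 + 4*c²)
26*m(-7) - 6 = 26*(-7 + 4*(-7)²) - 6 = 26*(-7 + 4*49) - 6 = 26*(-7 + 196) - 6 = 26*189 - 6 = 4914 - 6 = 4908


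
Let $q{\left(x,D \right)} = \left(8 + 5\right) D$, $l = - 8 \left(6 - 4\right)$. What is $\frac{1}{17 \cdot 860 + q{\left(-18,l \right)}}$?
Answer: $\frac{1}{14412} \approx 6.9387 \cdot 10^{-5}$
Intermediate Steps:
$l = -16$ ($l = \left(-8\right) 2 = -16$)
$q{\left(x,D \right)} = 13 D$
$\frac{1}{17 \cdot 860 + q{\left(-18,l \right)}} = \frac{1}{17 \cdot 860 + 13 \left(-16\right)} = \frac{1}{14620 - 208} = \frac{1}{14412}$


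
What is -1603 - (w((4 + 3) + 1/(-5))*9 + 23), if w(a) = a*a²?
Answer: -556986/125 ≈ -4455.9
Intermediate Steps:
w(a) = a³
-1603 - (w((4 + 3) + 1/(-5))*9 + 23) = -1603 - (((4 + 3) + 1/(-5))³*9 + 23) = -1603 - ((7 + 1*(-⅕))³*9 + 23) = -1603 - ((7 - ⅕)³*9 + 23) = -1603 - ((34/5)³*9 + 23) = -1603 - ((39304/125)*9 + 23) = -1603 - (353736/125 + 23) = -1603 - 1*356611/125 = -1603 - 356611/125 = -556986/125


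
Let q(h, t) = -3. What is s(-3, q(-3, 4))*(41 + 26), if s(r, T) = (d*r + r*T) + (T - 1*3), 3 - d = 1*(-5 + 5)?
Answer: -402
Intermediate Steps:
d = 3 (d = 3 - (-5 + 5) = 3 - 0 = 3 - 1*0 = 3 + 0 = 3)
s(r, T) = -3 + T + 3*r + T*r (s(r, T) = (3*r + r*T) + (T - 1*3) = (3*r + T*r) + (T - 3) = (3*r + T*r) + (-3 + T) = -3 + T + 3*r + T*r)
s(-3, q(-3, 4))*(41 + 26) = (-3 - 3 + 3*(-3) - 3*(-3))*(41 + 26) = (-3 - 3 - 9 + 9)*67 = -6*67 = -402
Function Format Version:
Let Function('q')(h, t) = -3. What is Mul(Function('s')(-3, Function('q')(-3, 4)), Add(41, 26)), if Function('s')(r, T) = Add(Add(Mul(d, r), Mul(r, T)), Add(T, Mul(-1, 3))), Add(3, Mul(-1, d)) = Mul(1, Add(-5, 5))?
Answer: -402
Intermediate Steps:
d = 3 (d = Add(3, Mul(-1, Mul(1, Add(-5, 5)))) = Add(3, Mul(-1, Mul(1, 0))) = Add(3, Mul(-1, 0)) = Add(3, 0) = 3)
Function('s')(r, T) = Add(-3, T, Mul(3, r), Mul(T, r)) (Function('s')(r, T) = Add(Add(Mul(3, r), Mul(r, T)), Add(T, Mul(-1, 3))) = Add(Add(Mul(3, r), Mul(T, r)), Add(T, -3)) = Add(Add(Mul(3, r), Mul(T, r)), Add(-3, T)) = Add(-3, T, Mul(3, r), Mul(T, r)))
Mul(Function('s')(-3, Function('q')(-3, 4)), Add(41, 26)) = Mul(Add(-3, -3, Mul(3, -3), Mul(-3, -3)), Add(41, 26)) = Mul(Add(-3, -3, -9, 9), 67) = Mul(-6, 67) = -402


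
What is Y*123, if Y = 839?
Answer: 103197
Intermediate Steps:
Y*123 = 839*123 = 103197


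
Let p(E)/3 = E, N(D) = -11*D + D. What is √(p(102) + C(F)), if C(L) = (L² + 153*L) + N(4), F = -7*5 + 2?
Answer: I*√3694 ≈ 60.778*I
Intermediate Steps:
N(D) = -10*D
p(E) = 3*E
F = -33 (F = -35 + 2 = -33)
C(L) = -40 + L² + 153*L (C(L) = (L² + 153*L) - 10*4 = (L² + 153*L) - 40 = -40 + L² + 153*L)
√(p(102) + C(F)) = √(3*102 + (-40 + (-33)² + 153*(-33))) = √(306 + (-40 + 1089 - 5049)) = √(306 - 4000) = √(-3694) = I*√3694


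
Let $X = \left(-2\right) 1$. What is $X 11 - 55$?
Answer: $-77$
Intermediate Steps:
$X = -2$
$X 11 - 55 = \left(-2\right) 11 - 55 = -22 - 55 = -77$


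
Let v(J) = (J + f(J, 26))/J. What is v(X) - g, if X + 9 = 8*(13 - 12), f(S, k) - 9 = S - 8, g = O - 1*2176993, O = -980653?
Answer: 3157647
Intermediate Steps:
g = -3157646 (g = -980653 - 1*2176993 = -980653 - 2176993 = -3157646)
f(S, k) = 1 + S (f(S, k) = 9 + (S - 8) = 9 + (-8 + S) = 1 + S)
X = -1 (X = -9 + 8*(13 - 12) = -9 + 8*1 = -9 + 8 = -1)
v(J) = (1 + 2*J)/J (v(J) = (J + (1 + J))/J = (1 + 2*J)/J)
v(X) - g = (2 + 1/(-1)) - 1*(-3157646) = (2 - 1) + 3157646 = 1 + 3157646 = 3157647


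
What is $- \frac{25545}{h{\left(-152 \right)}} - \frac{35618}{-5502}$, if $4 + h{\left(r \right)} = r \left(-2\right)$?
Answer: $- \frac{4328773}{55020} \approx -78.676$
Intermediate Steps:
$h{\left(r \right)} = -4 - 2 r$ ($h{\left(r \right)} = -4 + r \left(-2\right) = -4 - 2 r$)
$- \frac{25545}{h{\left(-152 \right)}} - \frac{35618}{-5502} = - \frac{25545}{-4 - -304} - \frac{35618}{-5502} = - \frac{25545}{-4 + 304} - - \frac{17809}{2751} = - \frac{25545}{300} + \frac{17809}{2751} = \left(-25545\right) \frac{1}{300} + \frac{17809}{2751} = - \frac{1703}{20} + \frac{17809}{2751} = - \frac{4328773}{55020}$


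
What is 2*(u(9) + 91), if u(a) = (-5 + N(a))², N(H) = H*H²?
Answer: 1048534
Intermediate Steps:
N(H) = H³
u(a) = (-5 + a³)²
2*(u(9) + 91) = 2*((-5 + 9³)² + 91) = 2*((-5 + 729)² + 91) = 2*(724² + 91) = 2*(524176 + 91) = 2*524267 = 1048534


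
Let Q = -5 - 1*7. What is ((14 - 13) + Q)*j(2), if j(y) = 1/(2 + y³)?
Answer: -11/10 ≈ -1.1000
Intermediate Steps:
Q = -12 (Q = -5 - 7 = -12)
((14 - 13) + Q)*j(2) = ((14 - 13) - 12)/(2 + 2³) = (1 - 12)/(2 + 8) = -11/10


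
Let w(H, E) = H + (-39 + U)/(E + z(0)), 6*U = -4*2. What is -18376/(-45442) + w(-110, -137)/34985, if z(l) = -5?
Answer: 135872411861/338624922810 ≈ 0.40125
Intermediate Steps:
U = -4/3 (U = (-4*2)/6 = (1/6)*(-8) = -4/3 ≈ -1.3333)
w(H, E) = H - 121/(3*(-5 + E)) (w(H, E) = H + (-39 - 4/3)/(E - 5) = H - 121/(3*(-5 + E)))
-18376/(-45442) + w(-110, -137)/34985 = -18376/(-45442) + ((-121/3 - 5*(-110) - 137*(-110))/(-5 - 137))/34985 = -18376*(-1/45442) + ((-121/3 + 550 + 15070)/(-142))*(1/34985) = 9188/22721 - 1/142*46739/3*(1/34985) = 9188/22721 - 46739/426*1/34985 = 9188/22721 - 46739/14903610 = 135872411861/338624922810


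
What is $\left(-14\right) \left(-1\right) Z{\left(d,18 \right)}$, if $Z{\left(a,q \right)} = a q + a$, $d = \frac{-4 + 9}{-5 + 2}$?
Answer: $- \frac{1330}{3} \approx -443.33$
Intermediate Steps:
$d = - \frac{5}{3}$ ($d = \frac{5}{-3} = 5 \left(- \frac{1}{3}\right) = - \frac{5}{3} \approx -1.6667$)
$Z{\left(a,q \right)} = a + a q$
$\left(-14\right) \left(-1\right) Z{\left(d,18 \right)} = \left(-14\right) \left(-1\right) \left(- \frac{5 \left(1 + 18\right)}{3}\right) = 14 \left(\left(- \frac{5}{3}\right) 19\right) = 14 \left(- \frac{95}{3}\right) = - \frac{1330}{3}$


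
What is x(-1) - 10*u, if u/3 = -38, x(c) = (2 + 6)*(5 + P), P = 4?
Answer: 1212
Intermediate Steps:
x(c) = 72 (x(c) = (2 + 6)*(5 + 4) = 8*9 = 72)
u = -114 (u = 3*(-38) = -114)
x(-1) - 10*u = 72 - 10*(-114) = 72 + 1140 = 1212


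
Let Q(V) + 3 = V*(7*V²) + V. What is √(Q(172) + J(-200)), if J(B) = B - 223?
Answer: √35618882 ≈ 5968.2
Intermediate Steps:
Q(V) = -3 + V + 7*V³ (Q(V) = -3 + (V*(7*V²) + V) = -3 + (7*V³ + V) = -3 + (V + 7*V³) = -3 + V + 7*V³)
J(B) = -223 + B
√(Q(172) + J(-200)) = √((-3 + 172 + 7*172³) + (-223 - 200)) = √((-3 + 172 + 7*5088448) - 423) = √((-3 + 172 + 35619136) - 423) = √(35619305 - 423) = √35618882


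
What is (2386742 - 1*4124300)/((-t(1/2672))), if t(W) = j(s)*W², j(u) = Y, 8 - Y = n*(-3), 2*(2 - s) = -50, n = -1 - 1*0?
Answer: 12405441295872/5 ≈ 2.4811e+12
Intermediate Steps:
n = -1 (n = -1 + 0 = -1)
s = 27 (s = 2 - ½*(-50) = 2 + 25 = 27)
Y = 5 (Y = 8 - (-1)*(-3) = 8 - 1*3 = 8 - 3 = 5)
j(u) = 5
t(W) = 5*W²
(2386742 - 1*4124300)/((-t(1/2672))) = (2386742 - 1*4124300)/((-5*(1/2672)²)) = (2386742 - 4124300)/((-5*(1/2672)²)) = -1737558/((-5/7139584)) = -1737558/((-1*5/7139584)) = -1737558/(-5/7139584) = -1737558*(-7139584/5) = 12405441295872/5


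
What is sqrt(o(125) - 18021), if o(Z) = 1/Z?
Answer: 4*I*sqrt(703945)/25 ≈ 134.24*I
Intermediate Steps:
sqrt(o(125) - 18021) = sqrt(1/125 - 18021) = sqrt(-2252624/125) = 4*I*sqrt(703945)/25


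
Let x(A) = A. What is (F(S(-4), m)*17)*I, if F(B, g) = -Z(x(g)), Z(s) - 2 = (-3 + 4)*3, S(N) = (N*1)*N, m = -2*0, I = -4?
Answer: 340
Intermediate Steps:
m = 0
S(N) = N² (S(N) = N*N = N²)
Z(s) = 5 (Z(s) = 2 + (-3 + 4)*3 = 2 + 1*3 = 2 + 3 = 5)
F(B, g) = -5 (F(B, g) = -1*5 = -5)
(F(S(-4), m)*17)*I = -5*17*(-4) = -85*(-4) = 340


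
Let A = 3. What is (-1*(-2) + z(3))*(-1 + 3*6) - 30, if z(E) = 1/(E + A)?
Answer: 41/6 ≈ 6.8333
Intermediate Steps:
z(E) = 1/(3 + E) (z(E) = 1/(E + 3) = 1/(3 + E))
(-1*(-2) + z(3))*(-1 + 3*6) - 30 = (-1*(-2) + 1/(3 + 3))*(-1 + 3*6) - 30 = (2 + 1/6)*(-1 + 18) - 30 = (2 + 1/6)*17 - 30 = (13/6)*17 - 30 = 221/6 - 30 = 41/6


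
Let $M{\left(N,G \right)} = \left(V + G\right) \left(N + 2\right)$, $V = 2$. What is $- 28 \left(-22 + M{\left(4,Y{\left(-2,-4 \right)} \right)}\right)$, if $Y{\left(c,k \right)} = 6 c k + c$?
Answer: $-7448$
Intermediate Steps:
$Y{\left(c,k \right)} = c + 6 c k$ ($Y{\left(c,k \right)} = 6 c k + c = c + 6 c k$)
$M{\left(N,G \right)} = \left(2 + G\right) \left(2 + N\right)$ ($M{\left(N,G \right)} = \left(2 + G\right) \left(N + 2\right) = \left(2 + G\right) \left(2 + N\right)$)
$- 28 \left(-22 + M{\left(4,Y{\left(-2,-4 \right)} \right)}\right) = - 28 \left(-22 + \left(4 + 2 \left(- 2 \left(1 + 6 \left(-4\right)\right)\right) + 2 \cdot 4 + - 2 \left(1 + 6 \left(-4\right)\right) 4\right)\right) = - 28 \left(-22 + \left(4 + 2 \left(- 2 \left(1 - 24\right)\right) + 8 + - 2 \left(1 - 24\right) 4\right)\right) = - 28 \left(-22 + \left(4 + 2 \left(\left(-2\right) \left(-23\right)\right) + 8 + \left(-2\right) \left(-23\right) 4\right)\right) = - 28 \left(-22 + \left(4 + 2 \cdot 46 + 8 + 46 \cdot 4\right)\right) = - 28 \left(-22 + \left(4 + 92 + 8 + 184\right)\right) = - 28 \left(-22 + 288\right) = \left(-28\right) 266 = -7448$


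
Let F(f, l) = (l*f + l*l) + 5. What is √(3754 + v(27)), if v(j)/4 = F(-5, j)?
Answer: 5*√246 ≈ 78.422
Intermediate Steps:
F(f, l) = 5 + l² + f*l (F(f, l) = (f*l + l²) + 5 = (l² + f*l) + 5 = 5 + l² + f*l)
v(j) = 20 - 20*j + 4*j² (v(j) = 4*(5 + j² - 5*j) = 20 - 20*j + 4*j²)
√(3754 + v(27)) = √(3754 + (20 - 20*27 + 4*27²)) = √(3754 + (20 - 540 + 4*729)) = √(3754 + (20 - 540 + 2916)) = √(3754 + 2396) = √6150 = 5*√246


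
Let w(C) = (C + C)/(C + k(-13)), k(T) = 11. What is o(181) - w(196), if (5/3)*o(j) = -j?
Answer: -114361/1035 ≈ -110.49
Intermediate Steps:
o(j) = -3*j/5 (o(j) = 3*(-j)/5 = -3*j/5)
w(C) = 2*C/(11 + C) (w(C) = (C + C)/(C + 11) = (2*C)/(11 + C) = 2*C/(11 + C))
o(181) - w(196) = -3/5*181 - 2*196/(11 + 196) = -543/5 - 2*196/207 = -543/5 - 1*392/207 = -543/5 - 392/207 = -114361/1035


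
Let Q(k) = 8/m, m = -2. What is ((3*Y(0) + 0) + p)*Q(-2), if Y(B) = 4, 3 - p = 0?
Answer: -60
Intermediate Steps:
p = 3 (p = 3 - 1*0 = 3 + 0 = 3)
Q(k) = -4 (Q(k) = 8/(-2) = 8*(-1/2) = -4)
((3*Y(0) + 0) + p)*Q(-2) = ((3*4 + 0) + 3)*(-4) = ((12 + 0) + 3)*(-4) = (12 + 3)*(-4) = 15*(-4) = -60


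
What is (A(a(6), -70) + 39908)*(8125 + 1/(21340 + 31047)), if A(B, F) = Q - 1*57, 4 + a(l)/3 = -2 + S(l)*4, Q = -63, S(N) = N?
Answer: 16935538432288/52387 ≈ 3.2328e+8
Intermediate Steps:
a(l) = -18 + 12*l (a(l) = -12 + 3*(-2 + l*4) = -12 + 3*(-2 + 4*l) = -12 + (-6 + 12*l) = -18 + 12*l)
A(B, F) = -120 (A(B, F) = -63 - 1*57 = -63 - 57 = -120)
(A(a(6), -70) + 39908)*(8125 + 1/(21340 + 31047)) = (-120 + 39908)*(8125 + 1/(21340 + 31047)) = 39788*(8125 + 1/52387) = 39788*(425644376/52387) = 16935538432288/52387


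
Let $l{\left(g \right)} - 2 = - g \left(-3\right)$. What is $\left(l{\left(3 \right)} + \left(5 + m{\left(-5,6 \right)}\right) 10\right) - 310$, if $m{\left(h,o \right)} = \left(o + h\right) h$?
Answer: $-299$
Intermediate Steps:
$m{\left(h,o \right)} = h \left(h + o\right)$ ($m{\left(h,o \right)} = \left(h + o\right) h = h \left(h + o\right)$)
$l{\left(g \right)} = 2 + 3 g$ ($l{\left(g \right)} = 2 + - g \left(-3\right) = 2 + 3 g$)
$\left(l{\left(3 \right)} + \left(5 + m{\left(-5,6 \right)}\right) 10\right) - 310 = \left(\left(2 + 3 \cdot 3\right) + \left(5 - 5 \left(-5 + 6\right)\right) 10\right) - 310 = \left(\left(2 + 9\right) + \left(5 - 5\right) 10\right) - 310 = \left(11 + \left(5 - 5\right) 10\right) - 310 = \left(11 + 0 \cdot 10\right) - 310 = \left(11 + 0\right) - 310 = 11 - 310 = -299$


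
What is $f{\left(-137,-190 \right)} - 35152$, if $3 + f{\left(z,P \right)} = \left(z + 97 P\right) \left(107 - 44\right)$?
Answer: $-1204876$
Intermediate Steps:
$f{\left(z,P \right)} = -3 + 63 z + 6111 P$ ($f{\left(z,P \right)} = -3 + \left(z + 97 P\right) \left(107 - 44\right) = -3 + \left(z + 97 P\right) 63 = -3 + \left(63 z + 6111 P\right) = -3 + 63 z + 6111 P$)
$f{\left(-137,-190 \right)} - 35152 = \left(-3 + 63 \left(-137\right) + 6111 \left(-190\right)\right) - 35152 = \left(-3 - 8631 - 1161090\right) - 35152 = -1169724 - 35152 = -1204876$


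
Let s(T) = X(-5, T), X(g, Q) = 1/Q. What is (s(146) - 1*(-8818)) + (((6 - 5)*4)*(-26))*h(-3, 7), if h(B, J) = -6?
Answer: 1378533/146 ≈ 9442.0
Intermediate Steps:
s(T) = 1/T
(s(146) - 1*(-8818)) + (((6 - 5)*4)*(-26))*h(-3, 7) = (1/146 - 1*(-8818)) + (((6 - 5)*4)*(-26))*(-6) = (1/146 + 8818) + ((1*4)*(-26))*(-6) = 1287429/146 + (4*(-26))*(-6) = 1287429/146 - 104*(-6) = 1287429/146 + 624 = 1378533/146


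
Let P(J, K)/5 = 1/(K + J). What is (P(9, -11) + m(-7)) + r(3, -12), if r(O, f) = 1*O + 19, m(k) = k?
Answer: 25/2 ≈ 12.500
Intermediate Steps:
r(O, f) = 19 + O (r(O, f) = O + 19 = 19 + O)
P(J, K) = 5/(J + K) (P(J, K) = 5/(K + J) = 5/(J + K))
(P(9, -11) + m(-7)) + r(3, -12) = (5/(9 - 11) - 7) + (19 + 3) = (5/(-2) - 7) + 22 = (5*(-½) - 7) + 22 = (-5/2 - 7) + 22 = -19/2 + 22 = 25/2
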